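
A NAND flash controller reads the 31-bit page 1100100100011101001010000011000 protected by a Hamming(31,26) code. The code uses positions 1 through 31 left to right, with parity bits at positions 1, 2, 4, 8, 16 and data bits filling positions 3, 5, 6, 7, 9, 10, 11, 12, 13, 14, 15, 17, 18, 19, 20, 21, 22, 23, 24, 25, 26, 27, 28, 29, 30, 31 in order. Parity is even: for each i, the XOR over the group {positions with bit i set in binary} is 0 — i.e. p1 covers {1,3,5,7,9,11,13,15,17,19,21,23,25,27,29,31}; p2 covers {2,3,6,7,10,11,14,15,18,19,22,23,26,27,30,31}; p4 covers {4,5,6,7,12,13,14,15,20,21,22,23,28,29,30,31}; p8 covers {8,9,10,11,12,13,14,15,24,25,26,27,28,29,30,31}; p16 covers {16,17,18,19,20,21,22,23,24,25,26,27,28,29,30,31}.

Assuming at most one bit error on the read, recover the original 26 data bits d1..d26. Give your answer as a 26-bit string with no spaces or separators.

s1 (pos 1,3,5,7,9,11,13,15,17,19,21,23,25,27,29,31): 1⊕0⊕1⊕0⊕0⊕0⊕1⊕0⊕0⊕1⊕1⊕0⊕0⊕1⊕0⊕0 = 0
s2 (pos 2,3,6,7,10,11,14,15,18,19,22,23,26,27,30,31): 1⊕0⊕0⊕0⊕0⊕0⊕1⊕0⊕0⊕1⊕0⊕0⊕0⊕1⊕0⊕0 = 0
s4 (pos 4,5,6,7,12,13,14,15,20,21,22,23,28,29,30,31): 0⊕1⊕0⊕0⊕1⊕1⊕1⊕0⊕0⊕1⊕0⊕0⊕1⊕0⊕0⊕0 = 0
s8 (pos 8,9,10,11,12,13,14,15,24,25,26,27,28,29,30,31): 1⊕0⊕0⊕0⊕1⊕1⊕1⊕0⊕0⊕0⊕0⊕1⊕1⊕0⊕0⊕0 = 0
s16 (pos 16,17,18,19,20,21,22,23,24,25,26,27,28,29,30,31): 1⊕0⊕0⊕1⊕0⊕1⊕0⊕0⊕0⊕0⊕0⊕1⊕1⊕0⊕0⊕0 = 1
Syndrome s16…s1 = 10000 → error at position 16.
Flip position 16: 1100100100011101001010000011000 → 1100100100011100001010000011000
Read data bits from positions 3,5,6,7,9,10,11,12,13,14,15,17,18,19,20,21,22,23,24,25,26,27,28,29,30,31: 01000001110001010000011000

01000001110001010000011000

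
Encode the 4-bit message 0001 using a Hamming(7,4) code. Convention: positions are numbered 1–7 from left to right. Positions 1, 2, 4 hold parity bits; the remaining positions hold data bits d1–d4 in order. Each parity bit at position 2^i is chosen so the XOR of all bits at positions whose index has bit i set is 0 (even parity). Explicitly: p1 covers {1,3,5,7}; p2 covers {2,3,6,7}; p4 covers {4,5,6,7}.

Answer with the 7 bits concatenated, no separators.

1101001

Place data at non-parity positions: p1 p2 0 p4 0 0 1
p1 (pos 1,3,5,7): XOR of data positions = 0⊕0⊕1 = 1
p2 (pos 2,3,6,7): XOR of data positions = 0⊕0⊕1 = 1
p4 (pos 4,5,6,7): XOR of data positions = 0⊕0⊕1 = 1
Codeword: 1101001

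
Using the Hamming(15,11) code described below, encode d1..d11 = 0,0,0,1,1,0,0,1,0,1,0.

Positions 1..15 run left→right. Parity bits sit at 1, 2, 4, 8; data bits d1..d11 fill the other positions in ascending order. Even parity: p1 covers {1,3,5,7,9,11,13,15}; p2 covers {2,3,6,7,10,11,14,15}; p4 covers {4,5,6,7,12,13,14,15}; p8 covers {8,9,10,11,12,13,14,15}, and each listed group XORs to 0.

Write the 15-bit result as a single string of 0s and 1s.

000100111001010

Place data at non-parity positions: p1 p2 0 p4 0 0 1 p8 1 0 0 1 0 1 0
p1 (pos 1,3,5,7,9,11,13,15): XOR of data positions = 0⊕0⊕1⊕1⊕0⊕0⊕0 = 0
p2 (pos 2,3,6,7,10,11,14,15): XOR of data positions = 0⊕0⊕1⊕0⊕0⊕1⊕0 = 0
p4 (pos 4,5,6,7,12,13,14,15): XOR of data positions = 0⊕0⊕1⊕1⊕0⊕1⊕0 = 1
p8 (pos 8,9,10,11,12,13,14,15): XOR of data positions = 1⊕0⊕0⊕1⊕0⊕1⊕0 = 1
Codeword: 000100111001010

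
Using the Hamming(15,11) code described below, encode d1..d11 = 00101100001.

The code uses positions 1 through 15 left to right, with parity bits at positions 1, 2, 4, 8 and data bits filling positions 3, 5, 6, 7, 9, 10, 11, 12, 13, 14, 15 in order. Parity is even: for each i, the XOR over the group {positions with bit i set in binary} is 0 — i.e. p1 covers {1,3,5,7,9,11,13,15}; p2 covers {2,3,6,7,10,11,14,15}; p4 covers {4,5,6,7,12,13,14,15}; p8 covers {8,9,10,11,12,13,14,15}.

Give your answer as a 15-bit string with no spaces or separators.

010001011100001

Place data at non-parity positions: p1 p2 0 p4 0 1 0 p8 1 1 0 0 0 0 1
p1 (pos 1,3,5,7,9,11,13,15): XOR of data positions = 0⊕0⊕0⊕1⊕0⊕0⊕1 = 0
p2 (pos 2,3,6,7,10,11,14,15): XOR of data positions = 0⊕1⊕0⊕1⊕0⊕0⊕1 = 1
p4 (pos 4,5,6,7,12,13,14,15): XOR of data positions = 0⊕1⊕0⊕0⊕0⊕0⊕1 = 0
p8 (pos 8,9,10,11,12,13,14,15): XOR of data positions = 1⊕1⊕0⊕0⊕0⊕0⊕1 = 1
Codeword: 010001011100001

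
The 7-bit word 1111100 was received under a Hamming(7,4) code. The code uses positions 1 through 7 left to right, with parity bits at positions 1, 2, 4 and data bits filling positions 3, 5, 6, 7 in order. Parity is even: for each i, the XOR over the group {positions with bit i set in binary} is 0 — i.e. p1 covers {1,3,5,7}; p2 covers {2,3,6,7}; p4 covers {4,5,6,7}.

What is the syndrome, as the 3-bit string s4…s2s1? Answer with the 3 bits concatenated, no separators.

001

s1 (pos 1,3,5,7): 1⊕1⊕1⊕0 = 1
s2 (pos 2,3,6,7): 1⊕1⊕0⊕0 = 0
s4 (pos 4,5,6,7): 1⊕1⊕0⊕0 = 0
Syndrome s4…s1 = 001 → error at position 1.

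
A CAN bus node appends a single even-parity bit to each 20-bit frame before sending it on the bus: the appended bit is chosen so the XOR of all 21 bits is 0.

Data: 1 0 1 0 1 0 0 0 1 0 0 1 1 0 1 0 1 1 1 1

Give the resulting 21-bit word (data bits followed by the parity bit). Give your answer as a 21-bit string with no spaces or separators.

XOR of the 20 data bits: 1⊕0⊕1⊕0⊕1⊕0⊕0⊕0⊕1⊕0⊕0⊕1⊕1⊕0⊕1⊕0⊕1⊕1⊕1⊕1 = 1
Parity bit = 1 (so all 21 bits XOR to 0).

101010001001101011111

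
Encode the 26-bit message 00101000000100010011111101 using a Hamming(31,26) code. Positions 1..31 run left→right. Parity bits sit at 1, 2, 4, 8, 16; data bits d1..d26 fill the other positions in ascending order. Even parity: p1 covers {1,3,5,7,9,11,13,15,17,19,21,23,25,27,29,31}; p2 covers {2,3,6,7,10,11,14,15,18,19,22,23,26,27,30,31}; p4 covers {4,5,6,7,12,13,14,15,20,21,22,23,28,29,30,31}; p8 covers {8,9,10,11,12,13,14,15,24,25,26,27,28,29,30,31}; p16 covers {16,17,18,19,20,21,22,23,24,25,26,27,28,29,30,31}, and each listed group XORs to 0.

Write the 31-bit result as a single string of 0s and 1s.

Place data at non-parity positions: p1 p2 0 p4 0 1 0 p8 1 0 0 0 0 0 0 p16 1 0 0 0 1 0 0 1 1 1 1 1 1 0 1
p1 (pos 1,3,5,7,9,11,13,15,17,19,21,23,25,27,29,31): XOR of data positions = 0⊕0⊕0⊕1⊕0⊕0⊕0⊕1⊕0⊕1⊕0⊕1⊕1⊕1⊕1 = 1
p2 (pos 2,3,6,7,10,11,14,15,18,19,22,23,26,27,30,31): XOR of data positions = 0⊕1⊕0⊕0⊕0⊕0⊕0⊕0⊕0⊕0⊕0⊕1⊕1⊕0⊕1 = 0
p4 (pos 4,5,6,7,12,13,14,15,20,21,22,23,28,29,30,31): XOR of data positions = 0⊕1⊕0⊕0⊕0⊕0⊕0⊕0⊕1⊕0⊕0⊕1⊕1⊕0⊕1 = 1
p8 (pos 8,9,10,11,12,13,14,15,24,25,26,27,28,29,30,31): XOR of data positions = 1⊕0⊕0⊕0⊕0⊕0⊕0⊕1⊕1⊕1⊕1⊕1⊕1⊕0⊕1 = 0
p16 (pos 16,17,18,19,20,21,22,23,24,25,26,27,28,29,30,31): XOR of data positions = 1⊕0⊕0⊕0⊕1⊕0⊕0⊕1⊕1⊕1⊕1⊕1⊕1⊕0⊕1 = 1
Codeword: 1001010010000001100010011111101

1001010010000001100010011111101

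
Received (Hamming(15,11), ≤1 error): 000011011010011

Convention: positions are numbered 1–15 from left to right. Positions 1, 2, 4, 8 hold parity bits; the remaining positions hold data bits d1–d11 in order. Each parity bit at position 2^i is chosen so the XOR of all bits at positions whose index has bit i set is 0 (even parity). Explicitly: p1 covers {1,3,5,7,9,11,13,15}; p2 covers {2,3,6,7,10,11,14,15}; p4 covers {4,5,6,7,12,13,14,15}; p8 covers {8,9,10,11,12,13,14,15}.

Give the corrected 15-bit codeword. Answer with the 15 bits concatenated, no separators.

000011001010011

s1 (pos 1,3,5,7,9,11,13,15): 0⊕0⊕1⊕0⊕1⊕1⊕0⊕1 = 0
s2 (pos 2,3,6,7,10,11,14,15): 0⊕0⊕1⊕0⊕0⊕1⊕1⊕1 = 0
s4 (pos 4,5,6,7,12,13,14,15): 0⊕1⊕1⊕0⊕0⊕0⊕1⊕1 = 0
s8 (pos 8,9,10,11,12,13,14,15): 1⊕1⊕0⊕1⊕0⊕0⊕1⊕1 = 1
Syndrome s8…s1 = 1000 → error at position 8.
Flip position 8: 000011011010011 → 000011001010011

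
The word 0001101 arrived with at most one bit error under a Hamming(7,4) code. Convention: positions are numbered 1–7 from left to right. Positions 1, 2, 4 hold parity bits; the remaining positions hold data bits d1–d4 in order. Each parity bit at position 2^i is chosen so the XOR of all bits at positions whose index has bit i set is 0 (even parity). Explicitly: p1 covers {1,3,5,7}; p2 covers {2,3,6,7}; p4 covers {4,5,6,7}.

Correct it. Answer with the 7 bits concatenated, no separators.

0001111

s1 (pos 1,3,5,7): 0⊕0⊕1⊕1 = 0
s2 (pos 2,3,6,7): 0⊕0⊕0⊕1 = 1
s4 (pos 4,5,6,7): 1⊕1⊕0⊕1 = 1
Syndrome s4…s1 = 110 → error at position 6.
Flip position 6: 0001101 → 0001111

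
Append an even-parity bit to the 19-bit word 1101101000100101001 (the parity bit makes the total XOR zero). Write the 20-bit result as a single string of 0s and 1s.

XOR of the 19 data bits: 1⊕1⊕0⊕1⊕1⊕0⊕1⊕0⊕0⊕0⊕1⊕0⊕0⊕1⊕0⊕1⊕0⊕0⊕1 = 1
Parity bit = 1 (so all 20 bits XOR to 0).

11011010001001010011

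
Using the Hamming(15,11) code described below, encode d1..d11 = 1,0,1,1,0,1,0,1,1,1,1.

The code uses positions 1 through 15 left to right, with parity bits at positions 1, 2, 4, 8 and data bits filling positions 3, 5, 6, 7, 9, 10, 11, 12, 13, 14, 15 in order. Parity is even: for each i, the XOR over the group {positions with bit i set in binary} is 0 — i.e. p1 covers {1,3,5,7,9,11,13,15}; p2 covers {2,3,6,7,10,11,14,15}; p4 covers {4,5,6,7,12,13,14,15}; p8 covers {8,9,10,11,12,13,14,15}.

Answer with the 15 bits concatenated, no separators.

Place data at non-parity positions: p1 p2 1 p4 0 1 1 p8 0 1 0 1 1 1 1
p1 (pos 1,3,5,7,9,11,13,15): XOR of data positions = 1⊕0⊕1⊕0⊕0⊕1⊕1 = 0
p2 (pos 2,3,6,7,10,11,14,15): XOR of data positions = 1⊕1⊕1⊕1⊕0⊕1⊕1 = 0
p4 (pos 4,5,6,7,12,13,14,15): XOR of data positions = 0⊕1⊕1⊕1⊕1⊕1⊕1 = 0
p8 (pos 8,9,10,11,12,13,14,15): XOR of data positions = 0⊕1⊕0⊕1⊕1⊕1⊕1 = 1
Codeword: 001001110101111

001001110101111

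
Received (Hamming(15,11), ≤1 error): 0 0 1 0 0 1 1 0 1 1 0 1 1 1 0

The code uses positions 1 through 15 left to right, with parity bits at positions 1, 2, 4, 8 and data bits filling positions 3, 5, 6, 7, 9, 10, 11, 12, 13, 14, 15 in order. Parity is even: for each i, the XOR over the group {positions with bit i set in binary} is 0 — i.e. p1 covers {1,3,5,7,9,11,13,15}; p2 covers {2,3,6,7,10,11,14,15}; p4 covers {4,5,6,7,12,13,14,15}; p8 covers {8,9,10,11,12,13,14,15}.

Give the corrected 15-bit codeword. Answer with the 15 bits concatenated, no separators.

s1 (pos 1,3,5,7,9,11,13,15): 0⊕1⊕0⊕1⊕1⊕0⊕1⊕0 = 0
s2 (pos 2,3,6,7,10,11,14,15): 0⊕1⊕1⊕1⊕1⊕0⊕1⊕0 = 1
s4 (pos 4,5,6,7,12,13,14,15): 0⊕0⊕1⊕1⊕1⊕1⊕1⊕0 = 1
s8 (pos 8,9,10,11,12,13,14,15): 0⊕1⊕1⊕0⊕1⊕1⊕1⊕0 = 1
Syndrome s8…s1 = 1110 → error at position 14.
Flip position 14: 001001101101110 → 001001101101100

001001101101100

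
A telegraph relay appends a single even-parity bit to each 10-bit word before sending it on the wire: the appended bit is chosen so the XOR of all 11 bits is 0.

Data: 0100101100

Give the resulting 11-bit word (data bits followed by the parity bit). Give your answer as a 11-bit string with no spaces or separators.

01001011000

XOR of the 10 data bits: 0⊕1⊕0⊕0⊕1⊕0⊕1⊕1⊕0⊕0 = 0
Parity bit = 0 (so all 11 bits XOR to 0).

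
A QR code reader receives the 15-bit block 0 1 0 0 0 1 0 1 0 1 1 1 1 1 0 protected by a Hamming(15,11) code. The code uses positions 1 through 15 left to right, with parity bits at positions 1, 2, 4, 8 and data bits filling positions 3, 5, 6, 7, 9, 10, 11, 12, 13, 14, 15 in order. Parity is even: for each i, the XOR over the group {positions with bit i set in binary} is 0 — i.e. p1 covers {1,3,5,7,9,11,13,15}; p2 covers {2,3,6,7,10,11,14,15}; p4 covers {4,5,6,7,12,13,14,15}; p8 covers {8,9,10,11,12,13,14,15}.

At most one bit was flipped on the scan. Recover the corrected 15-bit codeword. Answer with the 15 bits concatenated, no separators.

s1 (pos 1,3,5,7,9,11,13,15): 0⊕0⊕0⊕0⊕0⊕1⊕1⊕0 = 0
s2 (pos 2,3,6,7,10,11,14,15): 1⊕0⊕1⊕0⊕1⊕1⊕1⊕0 = 1
s4 (pos 4,5,6,7,12,13,14,15): 0⊕0⊕1⊕0⊕1⊕1⊕1⊕0 = 0
s8 (pos 8,9,10,11,12,13,14,15): 1⊕0⊕1⊕1⊕1⊕1⊕1⊕0 = 0
Syndrome s8…s1 = 0010 → error at position 2.
Flip position 2: 010001010111110 → 000001010111110

000001010111110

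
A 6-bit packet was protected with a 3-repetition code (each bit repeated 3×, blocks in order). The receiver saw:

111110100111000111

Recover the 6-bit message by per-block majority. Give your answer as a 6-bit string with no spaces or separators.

110101

Block 1 (111): 3 ones → 1
Block 2 (110): 2 ones → 1
Block 3 (100): 1 one → 0
Block 4 (111): 3 ones → 1
Block 5 (000): 0 ones → 0
Block 6 (111): 3 ones → 1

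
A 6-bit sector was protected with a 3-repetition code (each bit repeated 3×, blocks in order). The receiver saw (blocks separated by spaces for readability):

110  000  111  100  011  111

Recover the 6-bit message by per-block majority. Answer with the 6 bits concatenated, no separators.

Block 1 (110): 2 ones → 1
Block 2 (000): 0 ones → 0
Block 3 (111): 3 ones → 1
Block 4 (100): 1 one → 0
Block 5 (011): 2 ones → 1
Block 6 (111): 3 ones → 1

101011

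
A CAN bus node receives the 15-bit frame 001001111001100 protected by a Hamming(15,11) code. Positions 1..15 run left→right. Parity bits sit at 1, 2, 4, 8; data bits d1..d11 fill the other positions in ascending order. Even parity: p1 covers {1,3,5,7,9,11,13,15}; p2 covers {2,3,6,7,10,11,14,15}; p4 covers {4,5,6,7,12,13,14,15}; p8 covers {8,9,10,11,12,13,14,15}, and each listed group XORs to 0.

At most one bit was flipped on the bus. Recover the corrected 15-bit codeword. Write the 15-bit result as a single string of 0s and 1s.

s1 (pos 1,3,5,7,9,11,13,15): 0⊕1⊕0⊕1⊕1⊕0⊕1⊕0 = 0
s2 (pos 2,3,6,7,10,11,14,15): 0⊕1⊕1⊕1⊕0⊕0⊕0⊕0 = 1
s4 (pos 4,5,6,7,12,13,14,15): 0⊕0⊕1⊕1⊕1⊕1⊕0⊕0 = 0
s8 (pos 8,9,10,11,12,13,14,15): 1⊕1⊕0⊕0⊕1⊕1⊕0⊕0 = 0
Syndrome s8…s1 = 0010 → error at position 2.
Flip position 2: 001001111001100 → 011001111001100

011001111001100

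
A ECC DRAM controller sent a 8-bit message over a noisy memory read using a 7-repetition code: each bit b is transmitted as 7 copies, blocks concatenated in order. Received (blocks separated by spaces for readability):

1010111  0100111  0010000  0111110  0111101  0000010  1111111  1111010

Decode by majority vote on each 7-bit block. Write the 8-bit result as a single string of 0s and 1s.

Block 1 (1010111): 5 ones → 1
Block 2 (0100111): 4 ones → 1
Block 3 (0010000): 1 one → 0
Block 4 (0111110): 5 ones → 1
Block 5 (0111101): 5 ones → 1
Block 6 (0000010): 1 one → 0
Block 7 (1111111): 7 ones → 1
Block 8 (1111010): 5 ones → 1

11011011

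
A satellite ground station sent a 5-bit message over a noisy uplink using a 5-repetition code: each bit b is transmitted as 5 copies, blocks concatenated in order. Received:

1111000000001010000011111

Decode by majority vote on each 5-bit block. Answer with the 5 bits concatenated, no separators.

10001

Block 1 (11110): 4 ones → 1
Block 2 (00000): 0 ones → 0
Block 3 (00101): 2 ones → 0
Block 4 (00000): 0 ones → 0
Block 5 (11111): 5 ones → 1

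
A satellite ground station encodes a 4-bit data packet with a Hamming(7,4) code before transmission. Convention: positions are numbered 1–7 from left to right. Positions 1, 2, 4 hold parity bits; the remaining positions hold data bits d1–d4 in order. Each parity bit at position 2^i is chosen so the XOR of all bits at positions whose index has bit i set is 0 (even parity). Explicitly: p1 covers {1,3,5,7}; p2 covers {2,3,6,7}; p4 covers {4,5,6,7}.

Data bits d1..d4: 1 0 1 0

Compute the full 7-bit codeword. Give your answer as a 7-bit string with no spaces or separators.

1011010

Place data at non-parity positions: p1 p2 1 p4 0 1 0
p1 (pos 1,3,5,7): XOR of data positions = 1⊕0⊕0 = 1
p2 (pos 2,3,6,7): XOR of data positions = 1⊕1⊕0 = 0
p4 (pos 4,5,6,7): XOR of data positions = 0⊕1⊕0 = 1
Codeword: 1011010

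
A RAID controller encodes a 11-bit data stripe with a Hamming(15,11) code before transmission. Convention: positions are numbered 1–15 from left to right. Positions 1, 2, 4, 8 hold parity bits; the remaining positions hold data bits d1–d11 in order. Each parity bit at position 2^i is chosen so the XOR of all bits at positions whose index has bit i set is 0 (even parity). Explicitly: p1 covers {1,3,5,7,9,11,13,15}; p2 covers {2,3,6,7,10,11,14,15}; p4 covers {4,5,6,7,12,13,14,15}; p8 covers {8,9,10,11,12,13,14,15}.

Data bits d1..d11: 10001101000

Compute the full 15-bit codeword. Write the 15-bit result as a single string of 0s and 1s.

001100011101000

Place data at non-parity positions: p1 p2 1 p4 0 0 0 p8 1 1 0 1 0 0 0
p1 (pos 1,3,5,7,9,11,13,15): XOR of data positions = 1⊕0⊕0⊕1⊕0⊕0⊕0 = 0
p2 (pos 2,3,6,7,10,11,14,15): XOR of data positions = 1⊕0⊕0⊕1⊕0⊕0⊕0 = 0
p4 (pos 4,5,6,7,12,13,14,15): XOR of data positions = 0⊕0⊕0⊕1⊕0⊕0⊕0 = 1
p8 (pos 8,9,10,11,12,13,14,15): XOR of data positions = 1⊕1⊕0⊕1⊕0⊕0⊕0 = 1
Codeword: 001100011101000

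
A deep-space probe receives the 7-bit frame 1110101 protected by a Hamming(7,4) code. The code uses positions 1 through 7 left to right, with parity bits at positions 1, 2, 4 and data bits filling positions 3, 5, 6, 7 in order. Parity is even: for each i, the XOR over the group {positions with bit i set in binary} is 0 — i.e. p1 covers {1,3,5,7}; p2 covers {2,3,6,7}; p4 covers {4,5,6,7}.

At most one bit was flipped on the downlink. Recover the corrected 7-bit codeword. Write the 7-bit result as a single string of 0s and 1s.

s1 (pos 1,3,5,7): 1⊕1⊕1⊕1 = 0
s2 (pos 2,3,6,7): 1⊕1⊕0⊕1 = 1
s4 (pos 4,5,6,7): 0⊕1⊕0⊕1 = 0
Syndrome s4…s1 = 010 → error at position 2.
Flip position 2: 1110101 → 1010101

1010101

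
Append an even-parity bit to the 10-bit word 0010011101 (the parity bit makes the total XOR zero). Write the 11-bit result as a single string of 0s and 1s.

00100111011

XOR of the 10 data bits: 0⊕0⊕1⊕0⊕0⊕1⊕1⊕1⊕0⊕1 = 1
Parity bit = 1 (so all 11 bits XOR to 0).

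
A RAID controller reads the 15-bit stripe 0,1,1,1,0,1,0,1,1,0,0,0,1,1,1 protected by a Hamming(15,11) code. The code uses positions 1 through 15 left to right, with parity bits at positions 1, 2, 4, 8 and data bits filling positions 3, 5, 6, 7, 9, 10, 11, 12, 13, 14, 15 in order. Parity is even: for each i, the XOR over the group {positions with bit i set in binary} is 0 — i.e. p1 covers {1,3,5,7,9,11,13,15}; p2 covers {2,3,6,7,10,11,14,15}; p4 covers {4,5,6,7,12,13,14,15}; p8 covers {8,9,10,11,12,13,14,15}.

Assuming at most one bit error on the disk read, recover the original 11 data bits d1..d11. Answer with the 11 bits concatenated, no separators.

s1 (pos 1,3,5,7,9,11,13,15): 0⊕1⊕0⊕0⊕1⊕0⊕1⊕1 = 0
s2 (pos 2,3,6,7,10,11,14,15): 1⊕1⊕1⊕0⊕0⊕0⊕1⊕1 = 1
s4 (pos 4,5,6,7,12,13,14,15): 1⊕0⊕1⊕0⊕0⊕1⊕1⊕1 = 1
s8 (pos 8,9,10,11,12,13,14,15): 1⊕1⊕0⊕0⊕0⊕1⊕1⊕1 = 1
Syndrome s8…s1 = 1110 → error at position 14.
Flip position 14: 011101011000111 → 011101011000101
Read data bits from positions 3,5,6,7,9,10,11,12,13,14,15: 10101000101

10101000101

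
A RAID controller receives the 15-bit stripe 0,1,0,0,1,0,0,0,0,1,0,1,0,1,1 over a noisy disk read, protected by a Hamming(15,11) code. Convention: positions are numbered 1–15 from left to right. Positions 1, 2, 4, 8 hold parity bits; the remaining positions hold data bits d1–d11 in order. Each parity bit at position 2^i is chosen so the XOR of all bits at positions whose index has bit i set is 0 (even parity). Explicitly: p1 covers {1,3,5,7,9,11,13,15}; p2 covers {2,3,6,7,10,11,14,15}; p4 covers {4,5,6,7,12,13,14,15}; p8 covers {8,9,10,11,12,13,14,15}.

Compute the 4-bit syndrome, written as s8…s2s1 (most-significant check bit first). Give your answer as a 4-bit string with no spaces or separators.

s1 (pos 1,3,5,7,9,11,13,15): 0⊕0⊕1⊕0⊕0⊕0⊕0⊕1 = 0
s2 (pos 2,3,6,7,10,11,14,15): 1⊕0⊕0⊕0⊕1⊕0⊕1⊕1 = 0
s4 (pos 4,5,6,7,12,13,14,15): 0⊕1⊕0⊕0⊕1⊕0⊕1⊕1 = 0
s8 (pos 8,9,10,11,12,13,14,15): 0⊕0⊕1⊕0⊕1⊕0⊕1⊕1 = 0
Syndrome s8…s1 = 0000 → no error.

0000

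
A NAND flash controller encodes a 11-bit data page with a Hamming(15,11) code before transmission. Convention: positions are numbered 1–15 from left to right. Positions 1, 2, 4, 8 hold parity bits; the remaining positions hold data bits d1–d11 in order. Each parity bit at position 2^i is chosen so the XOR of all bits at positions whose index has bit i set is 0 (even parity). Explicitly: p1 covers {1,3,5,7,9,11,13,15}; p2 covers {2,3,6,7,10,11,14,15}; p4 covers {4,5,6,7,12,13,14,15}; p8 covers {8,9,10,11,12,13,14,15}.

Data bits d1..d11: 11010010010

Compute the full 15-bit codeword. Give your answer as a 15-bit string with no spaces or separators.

001110100010010

Place data at non-parity positions: p1 p2 1 p4 1 0 1 p8 0 0 1 0 0 1 0
p1 (pos 1,3,5,7,9,11,13,15): XOR of data positions = 1⊕1⊕1⊕0⊕1⊕0⊕0 = 0
p2 (pos 2,3,6,7,10,11,14,15): XOR of data positions = 1⊕0⊕1⊕0⊕1⊕1⊕0 = 0
p4 (pos 4,5,6,7,12,13,14,15): XOR of data positions = 1⊕0⊕1⊕0⊕0⊕1⊕0 = 1
p8 (pos 8,9,10,11,12,13,14,15): XOR of data positions = 0⊕0⊕1⊕0⊕0⊕1⊕0 = 0
Codeword: 001110100010010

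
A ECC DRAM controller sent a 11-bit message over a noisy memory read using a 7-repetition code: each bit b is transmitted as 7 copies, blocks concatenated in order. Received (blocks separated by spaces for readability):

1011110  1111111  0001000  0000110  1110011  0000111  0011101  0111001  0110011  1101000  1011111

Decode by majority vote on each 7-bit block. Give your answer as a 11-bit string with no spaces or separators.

11001011101

Block 1 (1011110): 5 ones → 1
Block 2 (1111111): 7 ones → 1
Block 3 (0001000): 1 one → 0
Block 4 (0000110): 2 ones → 0
Block 5 (1110011): 5 ones → 1
Block 6 (0000111): 3 ones → 0
Block 7 (0011101): 4 ones → 1
Block 8 (0111001): 4 ones → 1
Block 9 (0110011): 4 ones → 1
Block 10 (1101000): 3 ones → 0
Block 11 (1011111): 6 ones → 1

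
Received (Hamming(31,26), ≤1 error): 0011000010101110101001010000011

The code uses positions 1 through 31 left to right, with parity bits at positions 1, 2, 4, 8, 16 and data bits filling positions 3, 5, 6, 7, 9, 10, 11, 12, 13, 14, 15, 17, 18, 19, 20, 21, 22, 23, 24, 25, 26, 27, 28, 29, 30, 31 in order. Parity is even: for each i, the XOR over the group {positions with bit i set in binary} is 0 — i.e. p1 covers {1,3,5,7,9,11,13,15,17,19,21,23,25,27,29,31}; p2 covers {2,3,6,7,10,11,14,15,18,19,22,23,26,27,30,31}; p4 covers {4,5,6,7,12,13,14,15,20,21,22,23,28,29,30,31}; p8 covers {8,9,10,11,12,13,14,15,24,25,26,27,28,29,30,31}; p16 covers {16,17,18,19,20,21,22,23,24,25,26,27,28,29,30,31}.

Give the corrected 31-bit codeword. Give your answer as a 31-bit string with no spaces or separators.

0010000010101110101001010000011

s1 (pos 1,3,5,7,9,11,13,15,17,19,21,23,25,27,29,31): 0⊕1⊕0⊕0⊕1⊕1⊕1⊕1⊕1⊕1⊕0⊕0⊕0⊕0⊕0⊕1 = 0
s2 (pos 2,3,6,7,10,11,14,15,18,19,22,23,26,27,30,31): 0⊕1⊕0⊕0⊕0⊕1⊕1⊕1⊕0⊕1⊕1⊕0⊕0⊕0⊕1⊕1 = 0
s4 (pos 4,5,6,7,12,13,14,15,20,21,22,23,28,29,30,31): 1⊕0⊕0⊕0⊕0⊕1⊕1⊕1⊕0⊕0⊕1⊕0⊕0⊕0⊕1⊕1 = 1
s8 (pos 8,9,10,11,12,13,14,15,24,25,26,27,28,29,30,31): 0⊕1⊕0⊕1⊕0⊕1⊕1⊕1⊕1⊕0⊕0⊕0⊕0⊕0⊕1⊕1 = 0
s16 (pos 16,17,18,19,20,21,22,23,24,25,26,27,28,29,30,31): 0⊕1⊕0⊕1⊕0⊕0⊕1⊕0⊕1⊕0⊕0⊕0⊕0⊕0⊕1⊕1 = 0
Syndrome s16…s1 = 00100 → error at position 4.
Flip position 4: 0011000010101110101001010000011 → 0010000010101110101001010000011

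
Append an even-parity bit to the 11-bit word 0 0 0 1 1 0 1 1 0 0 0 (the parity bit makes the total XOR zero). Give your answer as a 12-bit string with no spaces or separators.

000110110000

XOR of the 11 data bits: 0⊕0⊕0⊕1⊕1⊕0⊕1⊕1⊕0⊕0⊕0 = 0
Parity bit = 0 (so all 12 bits XOR to 0).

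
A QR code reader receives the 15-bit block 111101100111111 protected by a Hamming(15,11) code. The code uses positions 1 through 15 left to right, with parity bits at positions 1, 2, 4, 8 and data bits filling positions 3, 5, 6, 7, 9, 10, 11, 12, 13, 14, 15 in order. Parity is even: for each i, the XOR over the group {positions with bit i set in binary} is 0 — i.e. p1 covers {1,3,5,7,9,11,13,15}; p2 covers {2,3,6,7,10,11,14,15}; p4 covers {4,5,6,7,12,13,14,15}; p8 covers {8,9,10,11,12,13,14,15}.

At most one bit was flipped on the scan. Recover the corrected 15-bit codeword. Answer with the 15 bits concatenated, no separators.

s1 (pos 1,3,5,7,9,11,13,15): 1⊕1⊕0⊕1⊕0⊕1⊕1⊕1 = 0
s2 (pos 2,3,6,7,10,11,14,15): 1⊕1⊕1⊕1⊕1⊕1⊕1⊕1 = 0
s4 (pos 4,5,6,7,12,13,14,15): 1⊕0⊕1⊕1⊕1⊕1⊕1⊕1 = 1
s8 (pos 8,9,10,11,12,13,14,15): 0⊕0⊕1⊕1⊕1⊕1⊕1⊕1 = 0
Syndrome s8…s1 = 0100 → error at position 4.
Flip position 4: 111101100111111 → 111001100111111

111001100111111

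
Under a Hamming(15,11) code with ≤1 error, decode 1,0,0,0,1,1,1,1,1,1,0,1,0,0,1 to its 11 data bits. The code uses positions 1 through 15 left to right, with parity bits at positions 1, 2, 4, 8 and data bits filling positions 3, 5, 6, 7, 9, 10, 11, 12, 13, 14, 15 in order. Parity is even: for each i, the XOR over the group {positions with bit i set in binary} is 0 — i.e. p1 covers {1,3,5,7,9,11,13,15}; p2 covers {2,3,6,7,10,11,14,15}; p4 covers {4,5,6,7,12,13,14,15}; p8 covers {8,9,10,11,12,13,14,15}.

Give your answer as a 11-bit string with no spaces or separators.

s1 (pos 1,3,5,7,9,11,13,15): 1⊕0⊕1⊕1⊕1⊕0⊕0⊕1 = 1
s2 (pos 2,3,6,7,10,11,14,15): 0⊕0⊕1⊕1⊕1⊕0⊕0⊕1 = 0
s4 (pos 4,5,6,7,12,13,14,15): 0⊕1⊕1⊕1⊕1⊕0⊕0⊕1 = 1
s8 (pos 8,9,10,11,12,13,14,15): 1⊕1⊕1⊕0⊕1⊕0⊕0⊕1 = 1
Syndrome s8…s1 = 1101 → error at position 13.
Flip position 13: 100011111101001 → 100011111101101
Read data bits from positions 3,5,6,7,9,10,11,12,13,14,15: 01111101101

01111101101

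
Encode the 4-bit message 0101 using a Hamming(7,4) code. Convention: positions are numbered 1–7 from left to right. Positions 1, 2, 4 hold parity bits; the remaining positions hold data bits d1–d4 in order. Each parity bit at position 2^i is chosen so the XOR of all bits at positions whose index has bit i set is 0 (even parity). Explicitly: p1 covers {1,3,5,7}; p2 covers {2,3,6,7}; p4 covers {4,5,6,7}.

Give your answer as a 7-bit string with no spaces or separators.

0100101

Place data at non-parity positions: p1 p2 0 p4 1 0 1
p1 (pos 1,3,5,7): XOR of data positions = 0⊕1⊕1 = 0
p2 (pos 2,3,6,7): XOR of data positions = 0⊕0⊕1 = 1
p4 (pos 4,5,6,7): XOR of data positions = 1⊕0⊕1 = 0
Codeword: 0100101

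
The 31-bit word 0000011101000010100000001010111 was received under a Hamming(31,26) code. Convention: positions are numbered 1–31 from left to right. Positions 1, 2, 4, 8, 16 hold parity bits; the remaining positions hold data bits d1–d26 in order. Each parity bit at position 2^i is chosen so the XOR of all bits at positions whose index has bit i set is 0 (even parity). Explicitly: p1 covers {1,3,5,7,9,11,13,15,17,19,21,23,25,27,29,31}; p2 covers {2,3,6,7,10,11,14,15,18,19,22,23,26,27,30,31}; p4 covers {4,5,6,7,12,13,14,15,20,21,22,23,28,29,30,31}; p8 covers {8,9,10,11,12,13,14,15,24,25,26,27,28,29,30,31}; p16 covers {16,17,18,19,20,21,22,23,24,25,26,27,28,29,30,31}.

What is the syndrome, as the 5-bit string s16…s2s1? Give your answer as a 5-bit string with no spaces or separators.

00011

s1 (pos 1,3,5,7,9,11,13,15,17,19,21,23,25,27,29,31): 0⊕0⊕0⊕1⊕0⊕0⊕0⊕1⊕1⊕0⊕0⊕0⊕1⊕1⊕1⊕1 = 1
s2 (pos 2,3,6,7,10,11,14,15,18,19,22,23,26,27,30,31): 0⊕0⊕1⊕1⊕1⊕0⊕0⊕1⊕0⊕0⊕0⊕0⊕0⊕1⊕1⊕1 = 1
s4 (pos 4,5,6,7,12,13,14,15,20,21,22,23,28,29,30,31): 0⊕0⊕1⊕1⊕0⊕0⊕0⊕1⊕0⊕0⊕0⊕0⊕0⊕1⊕1⊕1 = 0
s8 (pos 8,9,10,11,12,13,14,15,24,25,26,27,28,29,30,31): 1⊕0⊕1⊕0⊕0⊕0⊕0⊕1⊕0⊕1⊕0⊕1⊕0⊕1⊕1⊕1 = 0
s16 (pos 16,17,18,19,20,21,22,23,24,25,26,27,28,29,30,31): 0⊕1⊕0⊕0⊕0⊕0⊕0⊕0⊕0⊕1⊕0⊕1⊕0⊕1⊕1⊕1 = 0
Syndrome s16…s1 = 00011 → error at position 3.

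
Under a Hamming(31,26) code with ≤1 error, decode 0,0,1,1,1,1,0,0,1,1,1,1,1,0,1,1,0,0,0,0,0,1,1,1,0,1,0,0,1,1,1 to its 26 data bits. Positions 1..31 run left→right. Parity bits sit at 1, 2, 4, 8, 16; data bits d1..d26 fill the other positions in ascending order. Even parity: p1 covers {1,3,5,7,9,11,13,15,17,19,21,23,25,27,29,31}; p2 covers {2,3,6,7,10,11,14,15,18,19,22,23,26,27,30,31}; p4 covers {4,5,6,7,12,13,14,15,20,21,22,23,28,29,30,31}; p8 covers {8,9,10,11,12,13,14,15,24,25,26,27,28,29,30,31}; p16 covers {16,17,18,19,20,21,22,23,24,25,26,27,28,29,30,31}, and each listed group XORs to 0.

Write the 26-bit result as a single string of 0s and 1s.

11101111001000001110100111

s1 (pos 1,3,5,7,9,11,13,15,17,19,21,23,25,27,29,31): 0⊕1⊕1⊕0⊕1⊕1⊕1⊕1⊕0⊕0⊕0⊕1⊕0⊕0⊕1⊕1 = 1
s2 (pos 2,3,6,7,10,11,14,15,18,19,22,23,26,27,30,31): 0⊕1⊕1⊕0⊕1⊕1⊕0⊕1⊕0⊕0⊕1⊕1⊕1⊕0⊕1⊕1 = 0
s4 (pos 4,5,6,7,12,13,14,15,20,21,22,23,28,29,30,31): 1⊕1⊕1⊕0⊕1⊕1⊕0⊕1⊕0⊕0⊕1⊕1⊕0⊕1⊕1⊕1 = 1
s8 (pos 8,9,10,11,12,13,14,15,24,25,26,27,28,29,30,31): 0⊕1⊕1⊕1⊕1⊕1⊕0⊕1⊕1⊕0⊕1⊕0⊕0⊕1⊕1⊕1 = 1
s16 (pos 16,17,18,19,20,21,22,23,24,25,26,27,28,29,30,31): 1⊕0⊕0⊕0⊕0⊕0⊕1⊕1⊕1⊕0⊕1⊕0⊕0⊕1⊕1⊕1 = 0
Syndrome s16…s1 = 01101 → error at position 13.
Flip position 13: 0011110011111011000001110100111 → 0011110011110011000001110100111
Read data bits from positions 3,5,6,7,9,10,11,12,13,14,15,17,18,19,20,21,22,23,24,25,26,27,28,29,30,31: 11101111001000001110100111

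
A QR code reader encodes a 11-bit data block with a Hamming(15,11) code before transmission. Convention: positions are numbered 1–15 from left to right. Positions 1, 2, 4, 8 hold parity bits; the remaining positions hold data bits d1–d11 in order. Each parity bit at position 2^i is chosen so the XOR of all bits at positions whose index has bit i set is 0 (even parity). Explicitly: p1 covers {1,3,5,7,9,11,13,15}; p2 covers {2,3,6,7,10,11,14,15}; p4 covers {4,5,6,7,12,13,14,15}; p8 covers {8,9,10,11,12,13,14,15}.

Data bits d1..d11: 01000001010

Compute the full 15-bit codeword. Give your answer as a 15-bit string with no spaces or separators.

Place data at non-parity positions: p1 p2 0 p4 1 0 0 p8 0 0 0 1 0 1 0
p1 (pos 1,3,5,7,9,11,13,15): XOR of data positions = 0⊕1⊕0⊕0⊕0⊕0⊕0 = 1
p2 (pos 2,3,6,7,10,11,14,15): XOR of data positions = 0⊕0⊕0⊕0⊕0⊕1⊕0 = 1
p4 (pos 4,5,6,7,12,13,14,15): XOR of data positions = 1⊕0⊕0⊕1⊕0⊕1⊕0 = 1
p8 (pos 8,9,10,11,12,13,14,15): XOR of data positions = 0⊕0⊕0⊕1⊕0⊕1⊕0 = 0
Codeword: 110110000001010

110110000001010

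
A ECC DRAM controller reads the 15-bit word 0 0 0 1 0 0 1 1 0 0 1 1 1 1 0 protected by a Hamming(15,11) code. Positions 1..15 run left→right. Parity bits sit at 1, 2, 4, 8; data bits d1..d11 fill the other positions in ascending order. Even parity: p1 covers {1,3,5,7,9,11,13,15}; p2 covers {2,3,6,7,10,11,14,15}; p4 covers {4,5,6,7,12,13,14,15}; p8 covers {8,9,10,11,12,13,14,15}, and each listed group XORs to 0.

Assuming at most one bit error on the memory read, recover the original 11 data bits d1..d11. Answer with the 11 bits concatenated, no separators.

00010011111

s1 (pos 1,3,5,7,9,11,13,15): 0⊕0⊕0⊕1⊕0⊕1⊕1⊕0 = 1
s2 (pos 2,3,6,7,10,11,14,15): 0⊕0⊕0⊕1⊕0⊕1⊕1⊕0 = 1
s4 (pos 4,5,6,7,12,13,14,15): 1⊕0⊕0⊕1⊕1⊕1⊕1⊕0 = 1
s8 (pos 8,9,10,11,12,13,14,15): 1⊕0⊕0⊕1⊕1⊕1⊕1⊕0 = 1
Syndrome s8…s1 = 1111 → error at position 15.
Flip position 15: 000100110011110 → 000100110011111
Read data bits from positions 3,5,6,7,9,10,11,12,13,14,15: 00010011111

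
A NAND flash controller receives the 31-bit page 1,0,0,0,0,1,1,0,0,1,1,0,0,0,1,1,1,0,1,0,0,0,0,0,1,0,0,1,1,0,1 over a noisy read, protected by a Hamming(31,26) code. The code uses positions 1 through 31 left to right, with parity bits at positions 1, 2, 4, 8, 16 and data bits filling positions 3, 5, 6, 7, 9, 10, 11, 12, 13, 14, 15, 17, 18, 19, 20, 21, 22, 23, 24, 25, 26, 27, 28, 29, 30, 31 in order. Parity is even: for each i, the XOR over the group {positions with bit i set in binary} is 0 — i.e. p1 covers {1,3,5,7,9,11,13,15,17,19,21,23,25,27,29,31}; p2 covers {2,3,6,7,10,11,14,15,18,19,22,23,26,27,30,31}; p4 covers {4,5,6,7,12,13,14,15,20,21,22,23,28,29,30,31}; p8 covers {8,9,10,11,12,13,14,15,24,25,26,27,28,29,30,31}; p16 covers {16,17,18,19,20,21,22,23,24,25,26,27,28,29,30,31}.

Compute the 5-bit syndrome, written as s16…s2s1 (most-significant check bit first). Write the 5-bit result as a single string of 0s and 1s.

11011

s1 (pos 1,3,5,7,9,11,13,15,17,19,21,23,25,27,29,31): 1⊕0⊕0⊕1⊕0⊕1⊕0⊕1⊕1⊕1⊕0⊕0⊕1⊕0⊕1⊕1 = 1
s2 (pos 2,3,6,7,10,11,14,15,18,19,22,23,26,27,30,31): 0⊕0⊕1⊕1⊕1⊕1⊕0⊕1⊕0⊕1⊕0⊕0⊕0⊕0⊕0⊕1 = 1
s4 (pos 4,5,6,7,12,13,14,15,20,21,22,23,28,29,30,31): 0⊕0⊕1⊕1⊕0⊕0⊕0⊕1⊕0⊕0⊕0⊕0⊕1⊕1⊕0⊕1 = 0
s8 (pos 8,9,10,11,12,13,14,15,24,25,26,27,28,29,30,31): 0⊕0⊕1⊕1⊕0⊕0⊕0⊕1⊕0⊕1⊕0⊕0⊕1⊕1⊕0⊕1 = 1
s16 (pos 16,17,18,19,20,21,22,23,24,25,26,27,28,29,30,31): 1⊕1⊕0⊕1⊕0⊕0⊕0⊕0⊕0⊕1⊕0⊕0⊕1⊕1⊕0⊕1 = 1
Syndrome s16…s1 = 11011 → error at position 27.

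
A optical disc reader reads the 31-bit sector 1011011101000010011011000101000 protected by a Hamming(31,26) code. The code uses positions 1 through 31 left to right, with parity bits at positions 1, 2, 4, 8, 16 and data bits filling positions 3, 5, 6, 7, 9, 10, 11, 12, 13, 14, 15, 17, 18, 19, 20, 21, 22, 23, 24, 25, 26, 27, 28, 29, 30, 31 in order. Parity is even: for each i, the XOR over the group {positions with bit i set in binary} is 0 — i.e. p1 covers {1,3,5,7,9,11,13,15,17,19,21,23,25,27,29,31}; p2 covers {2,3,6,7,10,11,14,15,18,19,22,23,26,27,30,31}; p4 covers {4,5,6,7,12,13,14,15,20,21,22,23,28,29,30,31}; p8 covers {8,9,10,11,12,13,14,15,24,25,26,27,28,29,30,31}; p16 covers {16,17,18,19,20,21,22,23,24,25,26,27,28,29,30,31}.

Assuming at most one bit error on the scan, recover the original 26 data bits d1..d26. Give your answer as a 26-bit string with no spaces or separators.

s1 (pos 1,3,5,7,9,11,13,15,17,19,21,23,25,27,29,31): 1⊕1⊕0⊕1⊕0⊕0⊕0⊕1⊕0⊕1⊕1⊕0⊕0⊕0⊕0⊕0 = 0
s2 (pos 2,3,6,7,10,11,14,15,18,19,22,23,26,27,30,31): 0⊕1⊕1⊕1⊕1⊕0⊕0⊕1⊕1⊕1⊕1⊕0⊕1⊕0⊕0⊕0 = 1
s4 (pos 4,5,6,7,12,13,14,15,20,21,22,23,28,29,30,31): 1⊕0⊕1⊕1⊕0⊕0⊕0⊕1⊕0⊕1⊕1⊕0⊕1⊕0⊕0⊕0 = 1
s8 (pos 8,9,10,11,12,13,14,15,24,25,26,27,28,29,30,31): 1⊕0⊕1⊕0⊕0⊕0⊕0⊕1⊕0⊕0⊕1⊕0⊕1⊕0⊕0⊕0 = 1
s16 (pos 16,17,18,19,20,21,22,23,24,25,26,27,28,29,30,31): 0⊕0⊕1⊕1⊕0⊕1⊕1⊕0⊕0⊕0⊕1⊕0⊕1⊕0⊕0⊕0 = 0
Syndrome s16…s1 = 01110 → error at position 14.
Flip position 14: 1011011101000010011011000101000 → 1011011101000110011011000101000
Read data bits from positions 3,5,6,7,9,10,11,12,13,14,15,17,18,19,20,21,22,23,24,25,26,27,28,29,30,31: 10110100011011011000101000

10110100011011011000101000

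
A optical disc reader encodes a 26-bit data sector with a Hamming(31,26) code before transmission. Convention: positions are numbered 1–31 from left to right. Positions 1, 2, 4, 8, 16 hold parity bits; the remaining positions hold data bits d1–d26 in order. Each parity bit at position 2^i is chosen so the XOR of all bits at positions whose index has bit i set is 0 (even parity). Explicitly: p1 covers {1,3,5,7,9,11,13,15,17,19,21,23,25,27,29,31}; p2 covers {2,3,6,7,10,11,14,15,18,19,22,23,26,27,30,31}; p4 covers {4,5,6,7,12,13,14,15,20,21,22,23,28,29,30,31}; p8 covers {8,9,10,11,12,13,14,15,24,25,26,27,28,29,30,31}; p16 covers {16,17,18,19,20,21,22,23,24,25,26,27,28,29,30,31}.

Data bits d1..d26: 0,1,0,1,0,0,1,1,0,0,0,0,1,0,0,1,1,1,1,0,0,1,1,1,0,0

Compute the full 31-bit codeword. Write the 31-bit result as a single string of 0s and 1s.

1000101000110000010011110011100

Place data at non-parity positions: p1 p2 0 p4 1 0 1 p8 0 0 1 1 0 0 0 p16 0 1 0 0 1 1 1 1 0 0 1 1 1 0 0
p1 (pos 1,3,5,7,9,11,13,15,17,19,21,23,25,27,29,31): XOR of data positions = 0⊕1⊕1⊕0⊕1⊕0⊕0⊕0⊕0⊕1⊕1⊕0⊕1⊕1⊕0 = 1
p2 (pos 2,3,6,7,10,11,14,15,18,19,22,23,26,27,30,31): XOR of data positions = 0⊕0⊕1⊕0⊕1⊕0⊕0⊕1⊕0⊕1⊕1⊕0⊕1⊕0⊕0 = 0
p4 (pos 4,5,6,7,12,13,14,15,20,21,22,23,28,29,30,31): XOR of data positions = 1⊕0⊕1⊕1⊕0⊕0⊕0⊕0⊕1⊕1⊕1⊕1⊕1⊕0⊕0 = 0
p8 (pos 8,9,10,11,12,13,14,15,24,25,26,27,28,29,30,31): XOR of data positions = 0⊕0⊕1⊕1⊕0⊕0⊕0⊕1⊕0⊕0⊕1⊕1⊕1⊕0⊕0 = 0
p16 (pos 16,17,18,19,20,21,22,23,24,25,26,27,28,29,30,31): XOR of data positions = 0⊕1⊕0⊕0⊕1⊕1⊕1⊕1⊕0⊕0⊕1⊕1⊕1⊕0⊕0 = 0
Codeword: 1000101000110000010011110011100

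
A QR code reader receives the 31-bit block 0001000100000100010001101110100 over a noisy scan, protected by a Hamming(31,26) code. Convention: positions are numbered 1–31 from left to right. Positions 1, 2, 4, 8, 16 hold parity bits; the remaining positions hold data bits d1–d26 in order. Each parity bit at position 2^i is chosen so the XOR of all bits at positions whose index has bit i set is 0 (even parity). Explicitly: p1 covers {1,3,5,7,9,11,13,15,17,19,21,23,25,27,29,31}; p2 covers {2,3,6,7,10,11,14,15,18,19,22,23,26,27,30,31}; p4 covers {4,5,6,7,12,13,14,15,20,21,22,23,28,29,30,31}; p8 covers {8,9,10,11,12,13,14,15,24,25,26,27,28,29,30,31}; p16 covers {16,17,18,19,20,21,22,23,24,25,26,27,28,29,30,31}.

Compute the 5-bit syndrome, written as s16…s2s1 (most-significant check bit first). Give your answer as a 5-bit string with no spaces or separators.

10100

s1 (pos 1,3,5,7,9,11,13,15,17,19,21,23,25,27,29,31): 0⊕0⊕0⊕0⊕0⊕0⊕0⊕0⊕0⊕0⊕0⊕1⊕1⊕1⊕1⊕0 = 0
s2 (pos 2,3,6,7,10,11,14,15,18,19,22,23,26,27,30,31): 0⊕0⊕0⊕0⊕0⊕0⊕1⊕0⊕1⊕0⊕1⊕1⊕1⊕1⊕0⊕0 = 0
s4 (pos 4,5,6,7,12,13,14,15,20,21,22,23,28,29,30,31): 1⊕0⊕0⊕0⊕0⊕0⊕1⊕0⊕0⊕0⊕1⊕1⊕0⊕1⊕0⊕0 = 1
s8 (pos 8,9,10,11,12,13,14,15,24,25,26,27,28,29,30,31): 1⊕0⊕0⊕0⊕0⊕0⊕1⊕0⊕0⊕1⊕1⊕1⊕0⊕1⊕0⊕0 = 0
s16 (pos 16,17,18,19,20,21,22,23,24,25,26,27,28,29,30,31): 0⊕0⊕1⊕0⊕0⊕0⊕1⊕1⊕0⊕1⊕1⊕1⊕0⊕1⊕0⊕0 = 1
Syndrome s16…s1 = 10100 → error at position 20.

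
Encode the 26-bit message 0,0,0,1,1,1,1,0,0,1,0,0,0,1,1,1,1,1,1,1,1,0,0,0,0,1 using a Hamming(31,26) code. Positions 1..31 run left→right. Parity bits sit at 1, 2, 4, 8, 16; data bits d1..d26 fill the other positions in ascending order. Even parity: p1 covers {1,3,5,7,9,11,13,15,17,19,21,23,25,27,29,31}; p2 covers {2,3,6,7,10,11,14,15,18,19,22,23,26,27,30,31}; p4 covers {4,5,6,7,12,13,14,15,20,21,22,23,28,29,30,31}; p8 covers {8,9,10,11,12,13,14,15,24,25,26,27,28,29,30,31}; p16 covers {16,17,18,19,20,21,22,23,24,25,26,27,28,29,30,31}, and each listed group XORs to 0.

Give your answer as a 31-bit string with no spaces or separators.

0101001011100101001111111100001

Place data at non-parity positions: p1 p2 0 p4 0 0 1 p8 1 1 1 0 0 1 0 p16 0 0 1 1 1 1 1 1 1 1 0 0 0 0 1
p1 (pos 1,3,5,7,9,11,13,15,17,19,21,23,25,27,29,31): XOR of data positions = 0⊕0⊕1⊕1⊕1⊕0⊕0⊕0⊕1⊕1⊕1⊕1⊕0⊕0⊕1 = 0
p2 (pos 2,3,6,7,10,11,14,15,18,19,22,23,26,27,30,31): XOR of data positions = 0⊕0⊕1⊕1⊕1⊕1⊕0⊕0⊕1⊕1⊕1⊕1⊕0⊕0⊕1 = 1
p4 (pos 4,5,6,7,12,13,14,15,20,21,22,23,28,29,30,31): XOR of data positions = 0⊕0⊕1⊕0⊕0⊕1⊕0⊕1⊕1⊕1⊕1⊕0⊕0⊕0⊕1 = 1
p8 (pos 8,9,10,11,12,13,14,15,24,25,26,27,28,29,30,31): XOR of data positions = 1⊕1⊕1⊕0⊕0⊕1⊕0⊕1⊕1⊕1⊕0⊕0⊕0⊕0⊕1 = 0
p16 (pos 16,17,18,19,20,21,22,23,24,25,26,27,28,29,30,31): XOR of data positions = 0⊕0⊕1⊕1⊕1⊕1⊕1⊕1⊕1⊕1⊕0⊕0⊕0⊕0⊕1 = 1
Codeword: 0101001011100101001111111100001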